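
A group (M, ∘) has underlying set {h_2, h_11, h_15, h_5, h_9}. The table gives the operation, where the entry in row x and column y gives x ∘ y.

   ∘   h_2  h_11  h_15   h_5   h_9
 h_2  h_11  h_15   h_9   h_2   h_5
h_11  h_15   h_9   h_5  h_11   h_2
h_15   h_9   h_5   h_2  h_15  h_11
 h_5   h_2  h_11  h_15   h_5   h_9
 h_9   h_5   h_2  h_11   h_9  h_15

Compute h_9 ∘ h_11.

Read row h_9, column h_11: h_9 ∘ h_11 = h_2.
(Structurally, M here is isomorphic to the cyclic group Z_5.)

h_2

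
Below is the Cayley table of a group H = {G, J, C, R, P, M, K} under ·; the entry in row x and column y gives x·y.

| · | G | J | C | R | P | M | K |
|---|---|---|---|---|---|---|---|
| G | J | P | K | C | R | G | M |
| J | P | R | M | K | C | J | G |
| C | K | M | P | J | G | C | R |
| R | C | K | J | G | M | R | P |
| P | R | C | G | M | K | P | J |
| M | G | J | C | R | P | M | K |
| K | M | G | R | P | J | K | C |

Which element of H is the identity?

The identity e satisfies e·x = x for all x, so its row in the table reproduces the column headers.
Row M reads: G, J, C, R, P, M, K — exactly the header order. So M is the identity.

M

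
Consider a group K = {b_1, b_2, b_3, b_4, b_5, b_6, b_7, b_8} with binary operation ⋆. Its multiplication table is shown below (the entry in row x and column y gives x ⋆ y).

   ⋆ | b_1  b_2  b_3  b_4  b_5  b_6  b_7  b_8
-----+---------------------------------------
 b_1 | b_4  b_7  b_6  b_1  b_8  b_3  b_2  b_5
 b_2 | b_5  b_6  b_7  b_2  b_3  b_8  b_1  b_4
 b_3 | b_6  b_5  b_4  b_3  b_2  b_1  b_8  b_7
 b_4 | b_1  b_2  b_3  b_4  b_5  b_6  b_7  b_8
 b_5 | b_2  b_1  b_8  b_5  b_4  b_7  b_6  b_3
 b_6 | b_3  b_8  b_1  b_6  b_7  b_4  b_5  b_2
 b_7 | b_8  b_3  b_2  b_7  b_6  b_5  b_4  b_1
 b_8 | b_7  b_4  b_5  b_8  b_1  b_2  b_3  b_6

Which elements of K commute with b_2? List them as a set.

{b_2, b_4, b_6, b_8}

Compare row b_2 with column b_2 entry by entry.
b_8 ⋆ b_2 = b_4 = b_2 ⋆ b_8, so b_8 commutes with b_2.
b_7 ⋆ b_2 = b_3 but b_2 ⋆ b_7 = b_1, so b_7 does not.
Collecting the elements that commute with b_2: C(b_2) = {b_2, b_4, b_6, b_8}.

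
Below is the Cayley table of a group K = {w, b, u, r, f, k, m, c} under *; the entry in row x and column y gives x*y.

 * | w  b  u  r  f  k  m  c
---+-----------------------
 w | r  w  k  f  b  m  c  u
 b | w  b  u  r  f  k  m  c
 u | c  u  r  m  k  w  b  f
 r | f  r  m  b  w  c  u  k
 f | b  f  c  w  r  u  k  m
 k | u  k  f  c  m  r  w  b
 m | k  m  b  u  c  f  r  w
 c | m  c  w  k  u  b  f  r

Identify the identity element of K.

The identity e satisfies e*x = x for all x, so its row in the table reproduces the column headers.
Row b reads: w, b, u, r, f, k, m, c — exactly the header order. So b is the identity.

b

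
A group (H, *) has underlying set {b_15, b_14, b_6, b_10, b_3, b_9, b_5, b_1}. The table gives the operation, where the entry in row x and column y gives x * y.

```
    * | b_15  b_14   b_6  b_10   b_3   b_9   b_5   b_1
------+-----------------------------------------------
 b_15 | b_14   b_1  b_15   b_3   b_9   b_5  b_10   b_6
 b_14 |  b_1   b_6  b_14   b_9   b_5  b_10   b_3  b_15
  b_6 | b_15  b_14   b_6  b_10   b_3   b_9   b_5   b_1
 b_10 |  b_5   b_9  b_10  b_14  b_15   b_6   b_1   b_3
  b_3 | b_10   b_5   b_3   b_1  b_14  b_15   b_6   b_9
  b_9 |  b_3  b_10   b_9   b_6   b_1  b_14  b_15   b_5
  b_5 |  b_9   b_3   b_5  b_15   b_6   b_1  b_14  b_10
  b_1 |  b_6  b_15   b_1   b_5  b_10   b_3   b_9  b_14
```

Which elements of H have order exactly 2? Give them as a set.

{b_14}

Identity is b_6. Compute the order of each non-identity element by repeated multiplication:
  b_15: b_15 → b_14 → b_1 → b_6  (order 4)
  b_14: b_14 → b_6  (order 2)
  b_10: b_10 → b_14 → b_9 → b_6  (order 4)
  b_3: b_3 → b_14 → b_5 → b_6  (order 4)
  b_9: b_9 → b_14 → b_10 → b_6  (order 4)
  b_5: b_5 → b_14 → b_3 → b_6  (order 4)
  b_1: b_1 → b_14 → b_15 → b_6  (order 4)
Elements of order 2: {b_14}.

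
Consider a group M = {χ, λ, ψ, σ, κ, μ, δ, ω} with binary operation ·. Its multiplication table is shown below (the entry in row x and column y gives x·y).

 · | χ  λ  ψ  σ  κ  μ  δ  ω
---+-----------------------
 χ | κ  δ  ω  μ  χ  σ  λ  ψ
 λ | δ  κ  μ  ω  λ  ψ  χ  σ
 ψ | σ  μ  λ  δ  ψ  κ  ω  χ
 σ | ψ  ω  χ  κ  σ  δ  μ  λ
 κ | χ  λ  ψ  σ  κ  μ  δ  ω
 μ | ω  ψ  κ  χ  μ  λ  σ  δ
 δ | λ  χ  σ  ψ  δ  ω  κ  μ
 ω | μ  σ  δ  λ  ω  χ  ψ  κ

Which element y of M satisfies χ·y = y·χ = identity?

First locate the identity: row κ matches the header, so κ is the identity.
Scan row χ for κ: χ·χ = κ. Hence χ^(-1) = χ.

χ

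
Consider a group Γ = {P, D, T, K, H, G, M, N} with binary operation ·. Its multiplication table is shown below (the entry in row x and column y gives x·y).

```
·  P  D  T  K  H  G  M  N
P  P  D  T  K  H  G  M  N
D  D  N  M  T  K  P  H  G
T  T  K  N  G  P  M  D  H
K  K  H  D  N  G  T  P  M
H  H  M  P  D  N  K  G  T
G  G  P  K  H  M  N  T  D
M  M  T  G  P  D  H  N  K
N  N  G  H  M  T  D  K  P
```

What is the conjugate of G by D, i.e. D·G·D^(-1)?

The identity is P. In row D, the entry P sits in column G, so D^(-1) = G.
D·G = P
P·G = G

G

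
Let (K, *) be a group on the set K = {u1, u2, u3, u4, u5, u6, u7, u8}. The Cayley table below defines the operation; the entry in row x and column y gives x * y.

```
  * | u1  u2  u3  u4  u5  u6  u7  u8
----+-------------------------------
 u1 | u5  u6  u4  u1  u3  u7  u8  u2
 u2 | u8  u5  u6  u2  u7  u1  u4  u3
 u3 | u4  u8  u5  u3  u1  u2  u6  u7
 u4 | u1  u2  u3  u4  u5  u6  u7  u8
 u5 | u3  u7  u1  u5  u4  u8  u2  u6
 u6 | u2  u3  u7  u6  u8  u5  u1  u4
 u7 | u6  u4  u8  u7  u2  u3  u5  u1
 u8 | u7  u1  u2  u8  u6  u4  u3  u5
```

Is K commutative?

No

u2 * u3 = u6 but u3 * u2 = u8.
Since u2 and u3 do not commute, K is not abelian.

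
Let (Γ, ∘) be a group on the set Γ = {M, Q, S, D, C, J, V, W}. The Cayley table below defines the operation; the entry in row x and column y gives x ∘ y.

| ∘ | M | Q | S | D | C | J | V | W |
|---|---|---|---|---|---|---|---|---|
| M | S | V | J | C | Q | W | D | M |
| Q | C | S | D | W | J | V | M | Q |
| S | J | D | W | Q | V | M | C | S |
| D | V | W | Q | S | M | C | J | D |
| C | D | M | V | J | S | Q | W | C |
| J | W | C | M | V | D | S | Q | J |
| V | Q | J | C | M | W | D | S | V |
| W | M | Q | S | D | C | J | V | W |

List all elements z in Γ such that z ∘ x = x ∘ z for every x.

An element z is central iff its row equals its column in the table.
For C: C ∘ M = D ≠ Q = M ∘ C, so C ∉ Z.
Checking each element this way leaves Z(Γ) = {S, W}.

{S, W}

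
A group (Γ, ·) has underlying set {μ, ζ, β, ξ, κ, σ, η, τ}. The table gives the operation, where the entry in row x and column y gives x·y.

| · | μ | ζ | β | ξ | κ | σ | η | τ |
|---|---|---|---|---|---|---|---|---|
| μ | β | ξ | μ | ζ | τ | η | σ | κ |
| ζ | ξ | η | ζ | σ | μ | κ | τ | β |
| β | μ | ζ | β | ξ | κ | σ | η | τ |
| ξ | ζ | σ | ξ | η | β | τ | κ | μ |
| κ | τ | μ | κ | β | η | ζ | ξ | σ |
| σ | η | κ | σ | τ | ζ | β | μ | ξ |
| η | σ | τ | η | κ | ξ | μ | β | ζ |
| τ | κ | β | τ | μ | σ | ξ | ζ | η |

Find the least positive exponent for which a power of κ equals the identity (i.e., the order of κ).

4

The identity element is β (its row matches the header).
κ^1 = κ
κ^2 = κ·κ = η
κ^3 = η·κ = ξ
κ^4 = ξ·κ = β
The first power of κ equal to the identity is κ^4, so ord(κ) = 4.
(Structurally, Γ here is isomorphic to Z_2 x Z_4.)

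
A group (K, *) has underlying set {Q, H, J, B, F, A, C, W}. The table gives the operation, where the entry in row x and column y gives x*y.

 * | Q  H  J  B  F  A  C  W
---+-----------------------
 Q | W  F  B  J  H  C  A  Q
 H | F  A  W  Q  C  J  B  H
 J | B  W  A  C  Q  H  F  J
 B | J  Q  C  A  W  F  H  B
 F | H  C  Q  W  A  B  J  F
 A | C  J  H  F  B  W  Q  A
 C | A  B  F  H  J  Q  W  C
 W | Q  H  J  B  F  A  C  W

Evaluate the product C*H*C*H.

A

C*H = B
B*C = H
H*H = A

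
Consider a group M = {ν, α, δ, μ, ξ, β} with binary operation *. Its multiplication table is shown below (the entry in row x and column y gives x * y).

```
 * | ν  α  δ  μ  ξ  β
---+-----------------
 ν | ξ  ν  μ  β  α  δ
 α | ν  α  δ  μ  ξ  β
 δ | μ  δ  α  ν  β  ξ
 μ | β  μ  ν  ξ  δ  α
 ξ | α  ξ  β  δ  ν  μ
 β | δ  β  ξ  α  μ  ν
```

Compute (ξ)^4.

ξ

ξ^1 = ξ
ξ^2 = ξ * ξ = ν
ξ^3 = ν * ξ = α
ξ^4 = α * ξ = ξ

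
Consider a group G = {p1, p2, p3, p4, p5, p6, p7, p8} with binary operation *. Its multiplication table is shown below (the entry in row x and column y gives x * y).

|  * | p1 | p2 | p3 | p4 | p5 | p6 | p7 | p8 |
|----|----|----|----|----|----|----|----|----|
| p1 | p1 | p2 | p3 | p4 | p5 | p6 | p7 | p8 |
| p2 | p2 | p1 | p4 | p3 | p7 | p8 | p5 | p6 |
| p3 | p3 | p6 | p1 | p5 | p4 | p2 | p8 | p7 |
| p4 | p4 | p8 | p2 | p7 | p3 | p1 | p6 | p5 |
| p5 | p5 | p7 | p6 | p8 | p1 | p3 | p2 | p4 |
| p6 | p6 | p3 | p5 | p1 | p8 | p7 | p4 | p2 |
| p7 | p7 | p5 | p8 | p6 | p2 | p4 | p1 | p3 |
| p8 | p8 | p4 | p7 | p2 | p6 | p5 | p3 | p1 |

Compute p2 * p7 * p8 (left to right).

p2 * p7 = p5
p5 * p8 = p4

p4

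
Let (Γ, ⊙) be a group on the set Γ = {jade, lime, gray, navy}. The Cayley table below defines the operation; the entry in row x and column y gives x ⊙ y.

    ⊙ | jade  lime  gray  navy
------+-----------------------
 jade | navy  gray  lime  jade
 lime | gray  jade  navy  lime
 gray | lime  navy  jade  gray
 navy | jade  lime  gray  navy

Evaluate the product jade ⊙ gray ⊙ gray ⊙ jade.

jade ⊙ gray = lime
lime ⊙ gray = navy
navy ⊙ jade = jade

jade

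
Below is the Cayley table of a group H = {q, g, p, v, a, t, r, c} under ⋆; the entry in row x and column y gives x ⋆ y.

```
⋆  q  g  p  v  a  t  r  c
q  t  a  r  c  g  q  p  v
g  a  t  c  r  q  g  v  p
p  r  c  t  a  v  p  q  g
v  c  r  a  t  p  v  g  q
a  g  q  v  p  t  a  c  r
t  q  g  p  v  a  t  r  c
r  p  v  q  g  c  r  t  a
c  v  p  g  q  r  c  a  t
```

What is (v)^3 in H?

v

v^1 = v
v^2 = v ⋆ v = t
v^3 = t ⋆ v = v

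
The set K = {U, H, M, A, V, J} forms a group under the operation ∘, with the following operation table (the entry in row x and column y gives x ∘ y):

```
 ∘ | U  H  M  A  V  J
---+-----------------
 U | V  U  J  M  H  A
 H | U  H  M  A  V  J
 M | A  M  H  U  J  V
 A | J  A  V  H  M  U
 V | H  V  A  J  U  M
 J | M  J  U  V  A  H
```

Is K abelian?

V ∘ J = M but J ∘ V = A.
Since V and J do not commute, K is not abelian.

No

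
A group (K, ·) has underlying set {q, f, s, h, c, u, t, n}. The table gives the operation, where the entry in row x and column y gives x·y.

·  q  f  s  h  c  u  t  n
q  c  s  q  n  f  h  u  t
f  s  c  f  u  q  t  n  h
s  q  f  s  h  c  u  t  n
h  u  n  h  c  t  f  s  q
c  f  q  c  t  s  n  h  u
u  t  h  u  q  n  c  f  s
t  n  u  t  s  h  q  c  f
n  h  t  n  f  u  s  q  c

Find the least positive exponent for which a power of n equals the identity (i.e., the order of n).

4

The identity element is s (its row matches the header).
n^1 = n
n^2 = n·n = c
n^3 = c·n = u
n^4 = u·n = s
The first power of n equal to the identity is n^4, so ord(n) = 4.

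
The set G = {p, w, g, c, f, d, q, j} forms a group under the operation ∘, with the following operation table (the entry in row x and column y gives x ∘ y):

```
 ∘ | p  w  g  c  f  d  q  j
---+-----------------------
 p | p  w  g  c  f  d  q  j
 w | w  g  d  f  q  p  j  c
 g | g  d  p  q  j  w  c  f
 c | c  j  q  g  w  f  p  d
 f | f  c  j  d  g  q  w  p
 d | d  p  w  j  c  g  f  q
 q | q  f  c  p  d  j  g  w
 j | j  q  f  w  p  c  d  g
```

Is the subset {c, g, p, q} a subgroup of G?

{c, g, p, q} contains the identity p.
Checking products: every product of two elements of {c, g, p, q} (read from the table) lies in {c, g, p, q}, so the set is closed.
In a finite group, a nonempty closed subset is a subgroup. So {c, g, p, q} ≤ G.

Yes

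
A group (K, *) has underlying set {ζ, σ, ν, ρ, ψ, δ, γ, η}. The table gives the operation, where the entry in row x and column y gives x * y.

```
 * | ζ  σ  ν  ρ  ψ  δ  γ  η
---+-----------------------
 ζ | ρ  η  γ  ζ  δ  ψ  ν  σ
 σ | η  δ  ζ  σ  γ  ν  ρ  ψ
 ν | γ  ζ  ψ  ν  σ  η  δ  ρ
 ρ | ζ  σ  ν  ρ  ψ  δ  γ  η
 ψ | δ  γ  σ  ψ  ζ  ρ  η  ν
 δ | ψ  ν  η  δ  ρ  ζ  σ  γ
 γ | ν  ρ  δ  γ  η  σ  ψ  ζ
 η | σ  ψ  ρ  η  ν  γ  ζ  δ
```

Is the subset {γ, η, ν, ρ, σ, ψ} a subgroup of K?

No

γ * η = ζ, which is not in {γ, η, ν, ρ, σ, ψ}.
The subset is not closed under *, so it is not a subgroup.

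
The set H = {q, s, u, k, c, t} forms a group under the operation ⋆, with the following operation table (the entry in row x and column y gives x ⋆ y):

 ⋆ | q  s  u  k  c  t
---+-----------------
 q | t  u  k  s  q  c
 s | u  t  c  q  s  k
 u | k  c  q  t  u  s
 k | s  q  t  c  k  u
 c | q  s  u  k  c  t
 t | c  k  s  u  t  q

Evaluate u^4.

t

u^1 = u
u^2 = u ⋆ u = q
u^3 = q ⋆ u = k
u^4 = k ⋆ u = t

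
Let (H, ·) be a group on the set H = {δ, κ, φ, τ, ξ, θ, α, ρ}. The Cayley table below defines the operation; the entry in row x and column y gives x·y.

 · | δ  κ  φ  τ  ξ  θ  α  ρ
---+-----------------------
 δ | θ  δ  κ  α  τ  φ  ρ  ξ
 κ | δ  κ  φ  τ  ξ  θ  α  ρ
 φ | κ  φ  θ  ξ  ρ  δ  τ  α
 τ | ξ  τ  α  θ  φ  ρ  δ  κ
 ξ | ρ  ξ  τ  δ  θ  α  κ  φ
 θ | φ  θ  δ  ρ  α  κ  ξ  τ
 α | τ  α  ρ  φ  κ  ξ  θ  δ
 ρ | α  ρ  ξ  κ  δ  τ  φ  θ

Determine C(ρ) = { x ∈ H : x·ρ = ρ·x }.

{θ, κ, ρ, τ}

Compare row ρ with column ρ entry by entry.
θ·ρ = τ = ρ·θ, so θ commutes with ρ.
φ·ρ = α but ρ·φ = ξ, so φ does not.
Collecting the elements that commute with ρ: C(ρ) = {θ, κ, ρ, τ}.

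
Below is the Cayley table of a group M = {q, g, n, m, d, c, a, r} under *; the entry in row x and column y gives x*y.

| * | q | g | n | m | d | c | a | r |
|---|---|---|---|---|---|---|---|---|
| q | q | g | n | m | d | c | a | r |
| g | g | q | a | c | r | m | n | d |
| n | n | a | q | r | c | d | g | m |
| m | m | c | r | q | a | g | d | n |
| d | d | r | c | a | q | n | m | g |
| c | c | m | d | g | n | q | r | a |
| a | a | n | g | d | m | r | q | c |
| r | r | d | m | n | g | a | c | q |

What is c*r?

a

Read row c, column r: c*r = a.
(Structurally, M here is isomorphic to the elementary abelian group (Z_2)^3.)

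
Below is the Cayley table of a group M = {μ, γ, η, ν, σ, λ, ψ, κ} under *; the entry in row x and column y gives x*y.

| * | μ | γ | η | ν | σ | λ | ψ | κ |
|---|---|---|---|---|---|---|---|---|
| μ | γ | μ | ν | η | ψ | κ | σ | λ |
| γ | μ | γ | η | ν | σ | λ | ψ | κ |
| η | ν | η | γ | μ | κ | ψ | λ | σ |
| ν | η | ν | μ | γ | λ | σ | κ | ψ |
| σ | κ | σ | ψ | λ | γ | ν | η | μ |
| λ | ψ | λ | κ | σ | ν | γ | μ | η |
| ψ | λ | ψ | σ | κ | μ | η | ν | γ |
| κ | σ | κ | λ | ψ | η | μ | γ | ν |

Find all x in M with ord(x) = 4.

Identity is γ. Compute the order of each non-identity element by repeated multiplication:
  μ: μ → γ  (order 2)
  η: η → γ  (order 2)
  ν: ν → γ  (order 2)
  σ: σ → γ  (order 2)
  λ: λ → γ  (order 2)
  ψ: ψ → ν → κ → γ  (order 4)
  κ: κ → ν → ψ → γ  (order 4)
Elements of order 4: {κ, ψ}.

{κ, ψ}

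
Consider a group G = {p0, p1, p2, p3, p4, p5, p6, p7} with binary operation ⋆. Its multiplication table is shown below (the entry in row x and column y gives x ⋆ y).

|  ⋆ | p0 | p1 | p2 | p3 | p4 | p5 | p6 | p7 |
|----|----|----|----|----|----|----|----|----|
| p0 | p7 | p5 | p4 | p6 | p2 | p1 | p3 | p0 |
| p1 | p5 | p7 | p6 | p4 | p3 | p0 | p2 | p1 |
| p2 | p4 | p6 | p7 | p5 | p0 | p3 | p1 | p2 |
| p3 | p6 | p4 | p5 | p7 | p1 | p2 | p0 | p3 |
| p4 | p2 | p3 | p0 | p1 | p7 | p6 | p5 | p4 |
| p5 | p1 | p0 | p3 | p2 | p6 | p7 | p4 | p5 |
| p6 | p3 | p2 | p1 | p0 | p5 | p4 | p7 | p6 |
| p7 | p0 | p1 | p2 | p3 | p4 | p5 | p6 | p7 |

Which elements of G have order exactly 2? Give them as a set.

Identity is p7. Compute the order of each non-identity element by repeated multiplication:
  p0: p0 → p7  (order 2)
  p1: p1 → p7  (order 2)
  p2: p2 → p7  (order 2)
  p3: p3 → p7  (order 2)
  p4: p4 → p7  (order 2)
  p5: p5 → p7  (order 2)
  p6: p6 → p7  (order 2)
Elements of order 2: {p0, p1, p2, p3, p4, p5, p6}.

{p0, p1, p2, p3, p4, p5, p6}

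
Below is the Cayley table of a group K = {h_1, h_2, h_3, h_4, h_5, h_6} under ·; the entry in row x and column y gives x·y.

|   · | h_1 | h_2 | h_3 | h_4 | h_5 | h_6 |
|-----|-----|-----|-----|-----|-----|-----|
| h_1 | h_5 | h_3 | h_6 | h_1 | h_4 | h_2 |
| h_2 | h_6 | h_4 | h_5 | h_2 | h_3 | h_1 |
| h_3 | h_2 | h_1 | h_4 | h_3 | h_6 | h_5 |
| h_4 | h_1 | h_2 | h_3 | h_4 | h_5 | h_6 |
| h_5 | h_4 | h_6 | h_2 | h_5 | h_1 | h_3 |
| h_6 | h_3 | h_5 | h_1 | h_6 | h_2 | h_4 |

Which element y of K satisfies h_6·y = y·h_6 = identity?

h_6

First locate the identity: row h_4 matches the header, so h_4 is the identity.
Scan row h_6 for h_4: h_6·h_6 = h_4. Hence h_6^(-1) = h_6.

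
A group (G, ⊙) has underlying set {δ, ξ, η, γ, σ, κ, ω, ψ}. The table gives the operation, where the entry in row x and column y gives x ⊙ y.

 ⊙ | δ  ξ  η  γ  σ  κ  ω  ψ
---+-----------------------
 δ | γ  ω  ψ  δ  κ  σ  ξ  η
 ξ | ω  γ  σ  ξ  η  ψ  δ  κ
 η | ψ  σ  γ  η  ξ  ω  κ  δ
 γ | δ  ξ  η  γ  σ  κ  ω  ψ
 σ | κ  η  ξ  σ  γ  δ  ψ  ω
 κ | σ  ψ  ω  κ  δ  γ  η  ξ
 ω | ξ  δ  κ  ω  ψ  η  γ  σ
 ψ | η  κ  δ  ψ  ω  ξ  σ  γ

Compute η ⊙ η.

γ

Read row η, column η: η ⊙ η = γ.
(Structurally, G here is isomorphic to the elementary abelian group (Z_2)^3.)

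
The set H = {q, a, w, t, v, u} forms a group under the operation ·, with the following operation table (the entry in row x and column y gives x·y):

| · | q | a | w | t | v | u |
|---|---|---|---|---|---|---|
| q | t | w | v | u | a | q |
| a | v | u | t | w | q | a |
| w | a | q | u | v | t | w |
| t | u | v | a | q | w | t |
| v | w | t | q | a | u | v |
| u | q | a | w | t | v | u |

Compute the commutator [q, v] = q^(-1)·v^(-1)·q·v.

Identity is u; from the table q^(-1) = t and v^(-1) = v.
t·v = w
w·q = a
a·v = q
(Structurally, H here is isomorphic to the symmetric group S_3.)

q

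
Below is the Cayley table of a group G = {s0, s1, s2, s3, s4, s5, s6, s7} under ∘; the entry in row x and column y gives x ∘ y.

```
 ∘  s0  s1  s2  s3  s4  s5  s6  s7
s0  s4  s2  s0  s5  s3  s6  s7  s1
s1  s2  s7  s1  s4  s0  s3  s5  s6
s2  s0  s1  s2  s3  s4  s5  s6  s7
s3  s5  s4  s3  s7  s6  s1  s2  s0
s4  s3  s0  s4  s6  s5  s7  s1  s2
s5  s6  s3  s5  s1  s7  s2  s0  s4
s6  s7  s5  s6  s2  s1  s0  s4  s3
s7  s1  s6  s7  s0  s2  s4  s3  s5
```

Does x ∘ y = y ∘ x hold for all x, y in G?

Check whether the table is symmetric across its main diagonal.
Every entry (row x, col y) equals the entry (row y, col x), so G is abelian.
(In fact G ≅ the cyclic group Z_8.)

Yes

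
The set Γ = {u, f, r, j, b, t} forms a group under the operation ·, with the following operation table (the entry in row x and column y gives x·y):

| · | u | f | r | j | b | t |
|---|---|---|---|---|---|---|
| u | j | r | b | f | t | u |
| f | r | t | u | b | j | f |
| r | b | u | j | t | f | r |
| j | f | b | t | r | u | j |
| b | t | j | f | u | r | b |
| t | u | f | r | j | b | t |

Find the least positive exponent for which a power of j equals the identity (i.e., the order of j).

The identity element is t (its row matches the header).
j^1 = j
j^2 = j·j = r
j^3 = r·j = t
The first power of j equal to the identity is j^3, so ord(j) = 3.

3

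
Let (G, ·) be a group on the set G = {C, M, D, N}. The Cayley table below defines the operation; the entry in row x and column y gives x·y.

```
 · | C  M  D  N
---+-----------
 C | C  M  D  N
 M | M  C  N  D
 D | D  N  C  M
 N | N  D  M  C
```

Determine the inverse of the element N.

First locate the identity: row C matches the header, so C is the identity.
Scan row N for C: N·N = C. Hence N^(-1) = N.

N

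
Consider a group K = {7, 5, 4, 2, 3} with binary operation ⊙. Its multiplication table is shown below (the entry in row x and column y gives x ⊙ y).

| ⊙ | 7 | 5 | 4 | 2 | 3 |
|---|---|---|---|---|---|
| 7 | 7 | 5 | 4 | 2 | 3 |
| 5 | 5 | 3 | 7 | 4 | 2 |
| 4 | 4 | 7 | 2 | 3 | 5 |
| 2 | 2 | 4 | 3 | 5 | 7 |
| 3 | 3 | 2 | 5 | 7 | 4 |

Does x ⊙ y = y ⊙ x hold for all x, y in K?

Yes

Check whether the table is symmetric across its main diagonal.
Every entry (row x, col y) equals the entry (row y, col x), so K is abelian.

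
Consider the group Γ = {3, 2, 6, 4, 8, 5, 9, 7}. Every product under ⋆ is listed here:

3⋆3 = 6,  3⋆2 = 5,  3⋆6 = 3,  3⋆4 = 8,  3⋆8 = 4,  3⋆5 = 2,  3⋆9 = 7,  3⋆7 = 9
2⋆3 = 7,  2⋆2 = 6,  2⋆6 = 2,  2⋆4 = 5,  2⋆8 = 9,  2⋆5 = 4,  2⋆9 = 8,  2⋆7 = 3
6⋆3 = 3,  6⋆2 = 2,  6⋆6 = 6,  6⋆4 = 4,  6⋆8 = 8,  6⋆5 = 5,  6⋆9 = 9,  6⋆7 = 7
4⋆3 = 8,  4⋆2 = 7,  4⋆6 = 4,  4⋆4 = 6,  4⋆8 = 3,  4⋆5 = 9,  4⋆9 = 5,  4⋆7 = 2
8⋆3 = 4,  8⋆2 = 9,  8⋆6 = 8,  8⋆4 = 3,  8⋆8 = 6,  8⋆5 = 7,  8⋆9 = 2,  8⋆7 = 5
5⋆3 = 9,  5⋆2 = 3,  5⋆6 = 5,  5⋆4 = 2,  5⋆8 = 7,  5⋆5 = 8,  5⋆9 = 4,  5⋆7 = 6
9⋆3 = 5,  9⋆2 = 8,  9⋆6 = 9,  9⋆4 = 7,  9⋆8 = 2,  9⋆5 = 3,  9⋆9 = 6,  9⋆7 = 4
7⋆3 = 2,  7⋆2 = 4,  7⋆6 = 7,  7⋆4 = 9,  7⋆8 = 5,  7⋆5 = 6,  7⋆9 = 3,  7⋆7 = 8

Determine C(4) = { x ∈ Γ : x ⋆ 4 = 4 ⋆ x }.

Compare row 4 with column 4 entry by entry.
3 ⋆ 4 = 8 = 4 ⋆ 3, so 3 commutes with 4.
7 ⋆ 4 = 9 but 4 ⋆ 7 = 2, so 7 does not.
Collecting the elements that commute with 4: C(4) = {3, 4, 6, 8}.

{3, 4, 6, 8}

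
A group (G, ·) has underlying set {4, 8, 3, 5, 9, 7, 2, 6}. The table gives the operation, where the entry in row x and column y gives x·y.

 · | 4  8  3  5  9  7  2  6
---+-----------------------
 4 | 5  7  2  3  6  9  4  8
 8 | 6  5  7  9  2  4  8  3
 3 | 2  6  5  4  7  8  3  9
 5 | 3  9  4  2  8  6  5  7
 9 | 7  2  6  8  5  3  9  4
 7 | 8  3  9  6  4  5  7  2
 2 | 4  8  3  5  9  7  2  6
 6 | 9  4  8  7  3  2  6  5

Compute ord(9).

4

The identity element is 2 (its row matches the header).
9^1 = 9
9^2 = 9·9 = 5
9^3 = 5·9 = 8
9^4 = 8·9 = 2
The first power of 9 equal to the identity is 9^4, so ord(9) = 4.
(Structurally, G here is isomorphic to the quaternion group Q_8.)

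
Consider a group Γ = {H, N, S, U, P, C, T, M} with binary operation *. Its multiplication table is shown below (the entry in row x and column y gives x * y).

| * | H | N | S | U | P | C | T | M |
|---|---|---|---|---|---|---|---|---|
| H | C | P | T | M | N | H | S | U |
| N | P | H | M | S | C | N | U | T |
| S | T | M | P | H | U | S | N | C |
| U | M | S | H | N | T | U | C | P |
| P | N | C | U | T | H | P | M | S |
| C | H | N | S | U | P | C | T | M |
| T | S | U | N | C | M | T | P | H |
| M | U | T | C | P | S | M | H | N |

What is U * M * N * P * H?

U * M = P
P * N = C
C * P = P
P * H = N

N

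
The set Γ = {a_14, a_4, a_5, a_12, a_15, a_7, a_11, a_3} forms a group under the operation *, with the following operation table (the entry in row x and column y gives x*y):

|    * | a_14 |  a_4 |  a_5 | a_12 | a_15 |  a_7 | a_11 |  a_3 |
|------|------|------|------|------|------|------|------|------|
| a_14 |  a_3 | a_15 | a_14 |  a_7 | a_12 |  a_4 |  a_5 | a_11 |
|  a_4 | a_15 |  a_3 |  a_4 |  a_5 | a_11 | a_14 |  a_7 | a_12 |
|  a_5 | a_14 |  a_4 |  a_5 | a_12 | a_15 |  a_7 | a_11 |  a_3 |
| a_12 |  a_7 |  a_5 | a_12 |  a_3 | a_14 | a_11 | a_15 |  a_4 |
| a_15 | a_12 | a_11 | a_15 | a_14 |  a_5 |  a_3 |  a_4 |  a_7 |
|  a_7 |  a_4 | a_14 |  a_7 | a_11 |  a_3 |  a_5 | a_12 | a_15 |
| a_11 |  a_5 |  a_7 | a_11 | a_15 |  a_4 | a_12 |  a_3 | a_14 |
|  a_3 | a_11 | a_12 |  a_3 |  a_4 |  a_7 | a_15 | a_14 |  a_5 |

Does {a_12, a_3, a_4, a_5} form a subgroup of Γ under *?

Yes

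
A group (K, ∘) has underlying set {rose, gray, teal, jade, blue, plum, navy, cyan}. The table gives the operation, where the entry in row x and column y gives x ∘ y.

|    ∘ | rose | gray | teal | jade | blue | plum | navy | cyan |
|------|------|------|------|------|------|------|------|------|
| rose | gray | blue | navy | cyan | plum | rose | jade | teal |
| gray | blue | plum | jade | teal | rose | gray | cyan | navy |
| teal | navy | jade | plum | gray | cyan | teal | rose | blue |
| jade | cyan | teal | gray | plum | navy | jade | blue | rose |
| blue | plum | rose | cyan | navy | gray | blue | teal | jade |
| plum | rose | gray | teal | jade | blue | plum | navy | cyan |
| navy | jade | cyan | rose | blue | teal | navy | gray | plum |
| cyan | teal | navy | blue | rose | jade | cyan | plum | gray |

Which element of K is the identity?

plum

The identity e satisfies e ∘ x = x for all x, so its row in the table reproduces the column headers.
Row plum reads: rose, gray, teal, jade, blue, plum, navy, cyan — exactly the header order. So plum is the identity.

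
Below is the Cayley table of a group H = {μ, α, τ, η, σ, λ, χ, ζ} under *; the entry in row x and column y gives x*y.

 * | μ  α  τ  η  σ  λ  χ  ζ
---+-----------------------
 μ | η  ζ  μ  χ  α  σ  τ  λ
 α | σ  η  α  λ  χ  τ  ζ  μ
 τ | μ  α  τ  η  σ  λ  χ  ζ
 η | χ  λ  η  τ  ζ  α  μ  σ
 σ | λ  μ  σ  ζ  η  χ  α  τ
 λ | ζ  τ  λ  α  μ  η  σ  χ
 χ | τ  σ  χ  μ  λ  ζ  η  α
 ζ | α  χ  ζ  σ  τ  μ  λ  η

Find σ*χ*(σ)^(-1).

The identity is τ. In row σ, the entry τ sits in column ζ, so σ^(-1) = ζ.
σ*χ = α
α*ζ = μ

μ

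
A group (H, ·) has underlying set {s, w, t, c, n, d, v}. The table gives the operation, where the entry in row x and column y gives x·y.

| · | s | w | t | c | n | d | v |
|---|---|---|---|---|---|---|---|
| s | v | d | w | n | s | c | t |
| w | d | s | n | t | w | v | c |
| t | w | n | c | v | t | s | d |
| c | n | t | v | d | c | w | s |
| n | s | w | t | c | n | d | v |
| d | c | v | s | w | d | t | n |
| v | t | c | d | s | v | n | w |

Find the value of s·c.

Read row s, column c: s·c = n.
(Structurally, H here is isomorphic to the cyclic group Z_7.)

n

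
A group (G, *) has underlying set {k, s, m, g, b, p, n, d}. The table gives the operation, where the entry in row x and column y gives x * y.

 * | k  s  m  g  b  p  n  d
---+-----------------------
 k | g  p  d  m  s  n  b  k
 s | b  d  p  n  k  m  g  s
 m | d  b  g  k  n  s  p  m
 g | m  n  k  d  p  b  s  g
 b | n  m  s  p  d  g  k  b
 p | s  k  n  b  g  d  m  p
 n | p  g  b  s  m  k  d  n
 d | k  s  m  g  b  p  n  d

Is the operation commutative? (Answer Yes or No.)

No

m * s = b but s * m = p.
Since m and s do not commute, G is not abelian.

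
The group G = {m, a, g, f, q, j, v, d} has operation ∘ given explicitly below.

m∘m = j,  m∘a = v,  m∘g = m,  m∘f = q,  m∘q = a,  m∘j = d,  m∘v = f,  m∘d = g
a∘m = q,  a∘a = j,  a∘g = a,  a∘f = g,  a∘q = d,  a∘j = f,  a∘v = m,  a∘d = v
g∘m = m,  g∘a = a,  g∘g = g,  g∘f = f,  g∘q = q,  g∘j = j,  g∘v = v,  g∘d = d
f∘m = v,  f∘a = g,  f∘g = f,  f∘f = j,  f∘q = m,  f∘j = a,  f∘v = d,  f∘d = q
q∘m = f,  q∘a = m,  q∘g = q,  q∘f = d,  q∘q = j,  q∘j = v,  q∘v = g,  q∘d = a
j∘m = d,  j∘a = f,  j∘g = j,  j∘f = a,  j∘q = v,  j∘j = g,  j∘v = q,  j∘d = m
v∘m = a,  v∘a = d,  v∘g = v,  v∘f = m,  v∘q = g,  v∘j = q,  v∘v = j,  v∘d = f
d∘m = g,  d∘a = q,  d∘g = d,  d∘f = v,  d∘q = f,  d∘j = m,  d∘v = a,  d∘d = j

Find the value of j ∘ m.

Read row j, column m: j ∘ m = d.

d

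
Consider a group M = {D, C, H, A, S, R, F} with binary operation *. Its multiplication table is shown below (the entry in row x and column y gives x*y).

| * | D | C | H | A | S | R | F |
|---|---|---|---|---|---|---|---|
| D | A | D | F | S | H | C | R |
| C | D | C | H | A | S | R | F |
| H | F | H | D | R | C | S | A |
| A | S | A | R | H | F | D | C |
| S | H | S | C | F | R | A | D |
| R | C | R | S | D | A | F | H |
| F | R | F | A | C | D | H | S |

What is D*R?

C

Read row D, column R: D*R = C.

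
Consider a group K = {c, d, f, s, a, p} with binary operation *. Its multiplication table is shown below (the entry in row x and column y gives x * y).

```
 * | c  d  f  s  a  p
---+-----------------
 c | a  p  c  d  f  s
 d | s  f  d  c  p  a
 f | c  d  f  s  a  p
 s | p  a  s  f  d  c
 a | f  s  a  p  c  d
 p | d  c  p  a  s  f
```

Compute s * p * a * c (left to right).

c

s * p = c
c * a = f
f * c = c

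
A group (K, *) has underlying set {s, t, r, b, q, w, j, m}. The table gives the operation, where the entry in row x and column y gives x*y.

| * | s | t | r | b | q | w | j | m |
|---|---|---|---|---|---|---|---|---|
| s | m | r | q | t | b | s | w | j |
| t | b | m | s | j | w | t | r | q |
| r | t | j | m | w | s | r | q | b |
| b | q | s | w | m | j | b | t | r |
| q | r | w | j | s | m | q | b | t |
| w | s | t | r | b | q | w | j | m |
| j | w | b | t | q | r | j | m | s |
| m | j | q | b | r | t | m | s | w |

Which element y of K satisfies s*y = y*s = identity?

j

First locate the identity: row w matches the header, so w is the identity.
Scan row s for w: s*j = w. Hence s^(-1) = j.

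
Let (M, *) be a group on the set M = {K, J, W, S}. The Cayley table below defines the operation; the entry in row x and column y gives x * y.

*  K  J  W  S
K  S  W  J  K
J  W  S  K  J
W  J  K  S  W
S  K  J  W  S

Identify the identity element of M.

The identity e satisfies e * x = x for all x, so its row in the table reproduces the column headers.
Row S reads: K, J, W, S — exactly the header order. So S is the identity.

S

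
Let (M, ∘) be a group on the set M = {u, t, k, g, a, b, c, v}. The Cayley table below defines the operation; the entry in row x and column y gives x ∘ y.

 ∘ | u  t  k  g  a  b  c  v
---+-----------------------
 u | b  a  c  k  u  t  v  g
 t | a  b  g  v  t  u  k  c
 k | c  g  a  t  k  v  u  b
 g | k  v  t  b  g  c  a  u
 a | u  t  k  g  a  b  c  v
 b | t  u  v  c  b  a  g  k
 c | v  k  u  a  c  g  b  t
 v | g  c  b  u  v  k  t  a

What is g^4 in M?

g^1 = g
g^2 = g ∘ g = b
g^3 = b ∘ g = c
g^4 = c ∘ g = a
(Structurally, M here is isomorphic to Z_2 x Z_4.)

a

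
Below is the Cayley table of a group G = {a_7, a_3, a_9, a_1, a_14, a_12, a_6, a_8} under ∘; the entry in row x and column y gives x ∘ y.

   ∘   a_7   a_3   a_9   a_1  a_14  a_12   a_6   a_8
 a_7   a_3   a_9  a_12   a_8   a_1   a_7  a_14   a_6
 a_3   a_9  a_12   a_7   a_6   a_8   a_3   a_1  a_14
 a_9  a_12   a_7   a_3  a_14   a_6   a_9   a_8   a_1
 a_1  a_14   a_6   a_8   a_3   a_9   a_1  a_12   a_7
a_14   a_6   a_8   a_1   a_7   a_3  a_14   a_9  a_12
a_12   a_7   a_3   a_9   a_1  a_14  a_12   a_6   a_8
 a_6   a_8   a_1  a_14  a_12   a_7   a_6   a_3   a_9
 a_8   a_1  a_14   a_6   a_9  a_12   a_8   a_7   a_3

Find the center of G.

{a_12, a_3}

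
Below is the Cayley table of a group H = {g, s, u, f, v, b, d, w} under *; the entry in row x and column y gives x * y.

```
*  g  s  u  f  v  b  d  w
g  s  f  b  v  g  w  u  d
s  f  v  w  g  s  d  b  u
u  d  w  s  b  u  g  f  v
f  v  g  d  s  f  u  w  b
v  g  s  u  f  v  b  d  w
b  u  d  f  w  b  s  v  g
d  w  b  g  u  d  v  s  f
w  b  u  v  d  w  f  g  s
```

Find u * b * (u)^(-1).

The identity is v. In row u, the entry v sits in column w, so u^(-1) = w.
u * b = g
g * w = d

d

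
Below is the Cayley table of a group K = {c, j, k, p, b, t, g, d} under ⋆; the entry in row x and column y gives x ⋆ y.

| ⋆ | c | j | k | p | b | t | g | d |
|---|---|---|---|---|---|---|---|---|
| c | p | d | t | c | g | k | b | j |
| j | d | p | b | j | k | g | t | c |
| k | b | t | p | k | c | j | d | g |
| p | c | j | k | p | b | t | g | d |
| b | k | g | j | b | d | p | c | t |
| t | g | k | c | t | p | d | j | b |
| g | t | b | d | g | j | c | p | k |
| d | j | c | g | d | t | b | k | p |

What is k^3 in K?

k

k^1 = k
k^2 = k ⋆ k = p
k^3 = p ⋆ k = k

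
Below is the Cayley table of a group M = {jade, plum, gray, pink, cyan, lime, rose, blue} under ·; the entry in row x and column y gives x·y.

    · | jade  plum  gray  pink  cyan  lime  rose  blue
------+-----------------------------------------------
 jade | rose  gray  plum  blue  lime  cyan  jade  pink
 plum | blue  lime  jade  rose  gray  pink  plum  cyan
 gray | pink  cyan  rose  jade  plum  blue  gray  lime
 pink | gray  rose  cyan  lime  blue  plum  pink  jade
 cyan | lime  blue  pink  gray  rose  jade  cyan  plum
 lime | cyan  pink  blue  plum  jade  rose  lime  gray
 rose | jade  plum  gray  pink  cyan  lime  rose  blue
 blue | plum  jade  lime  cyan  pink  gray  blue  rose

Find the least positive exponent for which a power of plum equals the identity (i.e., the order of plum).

The identity element is rose (its row matches the header).
plum^1 = plum
plum^2 = plum·plum = lime
plum^3 = lime·plum = pink
plum^4 = pink·plum = rose
The first power of plum equal to the identity is plum^4, so ord(plum) = 4.
(Structurally, M here is isomorphic to the dihedral group D_4.)

4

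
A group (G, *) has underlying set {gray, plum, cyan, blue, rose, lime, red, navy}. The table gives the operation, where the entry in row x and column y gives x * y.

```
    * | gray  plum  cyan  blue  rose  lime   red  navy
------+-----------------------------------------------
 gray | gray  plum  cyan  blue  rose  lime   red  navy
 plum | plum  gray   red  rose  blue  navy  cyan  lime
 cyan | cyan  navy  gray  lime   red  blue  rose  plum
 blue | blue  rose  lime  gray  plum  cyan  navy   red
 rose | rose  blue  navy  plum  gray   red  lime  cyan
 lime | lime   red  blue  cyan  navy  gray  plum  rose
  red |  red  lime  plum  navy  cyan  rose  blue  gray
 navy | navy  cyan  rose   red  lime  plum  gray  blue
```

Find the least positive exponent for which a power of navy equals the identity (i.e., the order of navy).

4

The identity element is gray (its row matches the header).
navy^1 = navy
navy^2 = navy * navy = blue
navy^3 = blue * navy = red
navy^4 = red * navy = gray
The first power of navy equal to the identity is navy^4, so ord(navy) = 4.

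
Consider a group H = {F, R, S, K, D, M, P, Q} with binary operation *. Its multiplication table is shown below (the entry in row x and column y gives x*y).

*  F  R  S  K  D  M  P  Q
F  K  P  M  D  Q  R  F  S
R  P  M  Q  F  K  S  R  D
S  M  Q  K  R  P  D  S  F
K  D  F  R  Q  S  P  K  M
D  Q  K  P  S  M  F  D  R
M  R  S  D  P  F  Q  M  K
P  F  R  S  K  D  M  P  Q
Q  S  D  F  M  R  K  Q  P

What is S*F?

Read row S, column F: S*F = M.

M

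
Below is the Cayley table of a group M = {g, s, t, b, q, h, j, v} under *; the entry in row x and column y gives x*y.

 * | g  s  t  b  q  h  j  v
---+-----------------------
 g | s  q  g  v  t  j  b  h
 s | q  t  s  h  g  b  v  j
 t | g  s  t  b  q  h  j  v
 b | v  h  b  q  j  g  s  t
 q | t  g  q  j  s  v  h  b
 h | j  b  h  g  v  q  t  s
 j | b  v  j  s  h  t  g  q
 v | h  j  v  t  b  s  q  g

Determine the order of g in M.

The identity element is t (its row matches the header).
g^1 = g
g^2 = g*g = s
g^3 = s*g = q
g^4 = q*g = t
The first power of g equal to the identity is g^4, so ord(g) = 4.

4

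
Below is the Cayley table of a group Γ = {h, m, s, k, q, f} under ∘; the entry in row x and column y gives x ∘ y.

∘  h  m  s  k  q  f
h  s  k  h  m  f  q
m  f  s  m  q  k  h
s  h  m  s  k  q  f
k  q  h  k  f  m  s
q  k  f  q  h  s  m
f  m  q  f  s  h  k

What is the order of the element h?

2

The identity element is s (its row matches the header).
h^1 = h
h^2 = h ∘ h = s
The first power of h equal to the identity is h^2, so ord(h) = 2.
(Structurally, Γ here is isomorphic to the symmetric group S_3.)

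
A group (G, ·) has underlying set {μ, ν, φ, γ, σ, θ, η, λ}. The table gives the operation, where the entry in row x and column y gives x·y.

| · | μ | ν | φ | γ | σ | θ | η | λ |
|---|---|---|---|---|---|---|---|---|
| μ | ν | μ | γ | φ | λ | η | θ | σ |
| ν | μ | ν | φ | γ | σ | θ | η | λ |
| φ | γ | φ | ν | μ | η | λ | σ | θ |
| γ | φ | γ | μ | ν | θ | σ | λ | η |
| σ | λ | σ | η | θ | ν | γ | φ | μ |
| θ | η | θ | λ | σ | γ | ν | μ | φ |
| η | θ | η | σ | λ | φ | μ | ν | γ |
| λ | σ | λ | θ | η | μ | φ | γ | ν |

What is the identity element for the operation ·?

The identity e satisfies e·x = x for all x, so its row in the table reproduces the column headers.
Row ν reads: μ, ν, φ, γ, σ, θ, η, λ — exactly the header order. So ν is the identity.

ν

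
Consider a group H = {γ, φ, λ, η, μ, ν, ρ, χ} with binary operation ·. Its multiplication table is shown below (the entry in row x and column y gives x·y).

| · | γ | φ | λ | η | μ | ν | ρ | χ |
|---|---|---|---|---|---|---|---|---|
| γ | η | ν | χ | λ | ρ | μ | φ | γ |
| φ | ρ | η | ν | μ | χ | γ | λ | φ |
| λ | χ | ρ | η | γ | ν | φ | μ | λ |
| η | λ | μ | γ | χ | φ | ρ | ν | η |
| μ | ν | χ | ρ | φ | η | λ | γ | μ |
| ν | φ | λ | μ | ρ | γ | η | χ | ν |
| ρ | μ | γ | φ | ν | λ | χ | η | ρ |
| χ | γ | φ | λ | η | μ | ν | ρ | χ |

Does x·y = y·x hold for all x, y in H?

No

ν·λ = μ but λ·ν = φ.
Since ν and λ do not commute, H is not abelian.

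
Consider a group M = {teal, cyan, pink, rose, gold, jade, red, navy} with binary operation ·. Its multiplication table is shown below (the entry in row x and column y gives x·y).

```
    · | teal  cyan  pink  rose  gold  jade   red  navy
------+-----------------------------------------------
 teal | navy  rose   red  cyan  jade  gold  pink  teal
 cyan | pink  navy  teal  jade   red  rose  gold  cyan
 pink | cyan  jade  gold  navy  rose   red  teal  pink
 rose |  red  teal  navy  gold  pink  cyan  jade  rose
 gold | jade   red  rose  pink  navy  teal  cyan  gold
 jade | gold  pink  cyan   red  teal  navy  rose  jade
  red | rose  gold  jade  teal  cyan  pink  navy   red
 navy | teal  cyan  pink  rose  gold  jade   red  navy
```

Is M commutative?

rose·red = jade but red·rose = teal.
Since rose and red do not commute, M is not abelian.

No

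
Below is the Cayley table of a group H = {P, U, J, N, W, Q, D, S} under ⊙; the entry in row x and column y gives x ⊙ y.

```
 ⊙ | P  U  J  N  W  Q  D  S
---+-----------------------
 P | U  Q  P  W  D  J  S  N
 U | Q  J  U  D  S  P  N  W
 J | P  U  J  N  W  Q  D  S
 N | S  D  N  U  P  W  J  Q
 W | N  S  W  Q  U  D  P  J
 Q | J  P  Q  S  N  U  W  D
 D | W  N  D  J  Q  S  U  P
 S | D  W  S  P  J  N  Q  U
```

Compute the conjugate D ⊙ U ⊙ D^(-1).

The identity is J. In row D, the entry J sits in column N, so D^(-1) = N.
D ⊙ U = N
N ⊙ N = U
(Structurally, H here is isomorphic to the quaternion group Q_8.)

U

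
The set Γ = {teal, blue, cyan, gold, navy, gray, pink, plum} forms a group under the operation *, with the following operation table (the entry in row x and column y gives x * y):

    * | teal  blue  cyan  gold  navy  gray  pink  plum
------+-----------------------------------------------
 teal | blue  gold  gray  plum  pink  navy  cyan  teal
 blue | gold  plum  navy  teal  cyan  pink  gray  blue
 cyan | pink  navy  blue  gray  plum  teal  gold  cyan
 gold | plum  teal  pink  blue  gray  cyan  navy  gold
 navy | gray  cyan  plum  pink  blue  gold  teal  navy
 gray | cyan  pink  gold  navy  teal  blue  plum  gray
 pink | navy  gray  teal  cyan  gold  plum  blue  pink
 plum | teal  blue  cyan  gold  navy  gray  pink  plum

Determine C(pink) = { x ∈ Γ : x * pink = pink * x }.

{blue, gray, pink, plum}

Compare row pink with column pink entry by entry.
blue * pink = gray = pink * blue, so blue commutes with pink.
gold * pink = navy but pink * gold = cyan, so gold does not.
Collecting the elements that commute with pink: C(pink) = {blue, gray, pink, plum}.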